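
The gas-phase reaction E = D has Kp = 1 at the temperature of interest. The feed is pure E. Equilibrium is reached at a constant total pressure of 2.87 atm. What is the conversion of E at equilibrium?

X = 0.500

Basis: 1 mol E initially; let X = conversion of E. Extent ξ = X.
Moles: n_E = 1 − X; n_D = X.
n_T stays at 1 (no change in mole number).
y_i = n_i/n_T, p_i = y_i·P. Kp = p_D / (p_E).
This yields a degree-1 equation in X; solving on (0,1), X = 0.500.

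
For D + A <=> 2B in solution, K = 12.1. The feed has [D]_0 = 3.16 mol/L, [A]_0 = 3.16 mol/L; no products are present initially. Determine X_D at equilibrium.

X = 0.635

Let X = conversion of D; extent ξ = 3.16·X mol/L.
Concentrations: [D] = 3.16 − 3.16X; [A] = 3.16 − 3.16X; [B] = 6.32X.
K = [B]^2 / ([D] [A]).
Solving K = 12.1 for X ∈ (0,1): X = 0.635.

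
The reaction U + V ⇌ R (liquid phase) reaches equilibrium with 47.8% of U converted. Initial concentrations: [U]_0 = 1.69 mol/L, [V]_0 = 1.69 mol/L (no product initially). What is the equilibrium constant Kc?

Kc = 1.04 L/mol

Let X = conversion of U.
Concentrations: [U] = 1.69 − 1.69X; [V] = 1.69 − 1.69X; [R] = 1.69X.
At X = 0.478: [U] = 0.882, [V] = 0.882, [R] = 0.808.
Kc = [R] / ([U] [V]) = 1.04 L/mol.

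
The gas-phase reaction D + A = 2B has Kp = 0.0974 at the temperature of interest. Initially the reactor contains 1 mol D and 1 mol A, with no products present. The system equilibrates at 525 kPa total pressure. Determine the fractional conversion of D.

X = 0.135

Let X = conversion of D (basis 1 mol D); extent of reaction ξ = X.
Moles: n_D = 1 − X; n_A = 1 − X; n_B = 2X.
n_T stays at 2 (no change in mole number).
y_i = n_i/n_T, p_i = y_i·P. Kp = p_B^2 / (p_D p_A).
Substituting and setting equal to 0.0974 gives a polynomial in X; the root in (0,1) is X = 0.135.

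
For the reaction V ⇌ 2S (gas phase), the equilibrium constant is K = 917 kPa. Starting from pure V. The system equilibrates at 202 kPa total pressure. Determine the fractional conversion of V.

X = 0.729

Let X = conversion of V (basis 1 mol V); extent of reaction ξ = X.
At extent ξ: n_V = 1 − X; n_S = 2X.
Total moles n_T = 1 + X.
Mole fractions y_i = n_i/n_T; K = p_S^2 / (p_V) with p_i = y_i·P.
Equating to 917 kPa and solving on 0 < X < 1: X = 0.729.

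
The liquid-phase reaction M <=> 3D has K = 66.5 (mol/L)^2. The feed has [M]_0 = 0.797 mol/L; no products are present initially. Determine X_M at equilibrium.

Let X = conversion of M; extent ξ = 0.797·X mol/L.
Concentrations: [M] = 0.797 − 0.797X; [D] = 2.39X.
K = [D]^3 / ([M]).
Equating to 66.5 (mol/L)^2: the physical root is X = 0.845.

X = 0.845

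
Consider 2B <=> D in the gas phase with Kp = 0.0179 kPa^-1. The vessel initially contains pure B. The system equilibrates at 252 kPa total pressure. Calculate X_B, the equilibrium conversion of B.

X = 0.771

Let X = conversion of B (basis 1 mol B); extent of reaction ξ = 0.5X.
Mole table: n_B = 1 − X; n_D = 0.5X.
n_T = Σnᵢ = 1 − 0.5X.
y_i = n_i/n_T, p_i = y_i·P. Kp = p_D / (p_B^2).
This yields a degree-2 equation in X; solving on (0,1), X = 0.771.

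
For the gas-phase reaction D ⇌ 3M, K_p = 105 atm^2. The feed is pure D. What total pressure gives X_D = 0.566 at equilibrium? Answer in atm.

Basis: 1 mol D initially; let X = conversion of D. Extent ξ = X.
Mole table: n_D = 1 − X; n_M = 3X.
Total moles n_T = 1 + 2X.
K_p = p_M^3 / (p_D) with p_i = (n_i/n_T)·P.
At X = 0.566: the mole-fraction product g(X) = Π y_i^ν_i = 2.482. Since K_p = g(X)·P^{2}, P = (K_p/g)^(1/2) = (105/2.482)^(1/2) = 6.5 atm.

P = 6.5 atm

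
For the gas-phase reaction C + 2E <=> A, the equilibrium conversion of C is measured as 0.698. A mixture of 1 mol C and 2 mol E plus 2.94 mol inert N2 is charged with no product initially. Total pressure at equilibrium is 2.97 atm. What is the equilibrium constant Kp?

Kp = 14.8 atm^-2

Let X = conversion of C (basis 1 mol C); extent of reaction ξ = X.
Species balance: n_C = 1 − X; n_E = 2 − 2X; n_A = X; n_I = 2.94 (inert).
Total moles n_T = 5.94 − 2X.
At X = 0.698: n_C = 0.302, n_E = 0.604, n_A = 0.698, n_T = 4.54.
p_i = (n_i/n_T)·P. Kp = p_A / (p_C p_E^2) = 14.8 atm^-2.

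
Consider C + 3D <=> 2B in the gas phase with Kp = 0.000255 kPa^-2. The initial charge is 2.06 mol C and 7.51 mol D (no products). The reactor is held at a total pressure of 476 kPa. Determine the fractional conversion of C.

Take 2.06 mol C as basis and let X be its fractional conversion, so ξ = 2.06X.
Mole table: n_C = 2.06 − 2.06X; n_D = 7.51 − 6.18X; n_B = 4.12X.
Total moles n_T = 9.57 − 4.12X.
y_i = n_i/n_T, p_i = y_i·P. Kp = p_B^2 / (p_C p_D^3).
Setting this equal to 0.000255 kPa^-2 and taking the physical root (0 < X < 1) gives X = 0.795.

X = 0.795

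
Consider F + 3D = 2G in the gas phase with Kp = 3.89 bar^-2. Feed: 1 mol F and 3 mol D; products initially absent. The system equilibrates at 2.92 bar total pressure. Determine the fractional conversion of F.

Let X = conversion of F (basis 1 mol F); extent of reaction ξ = X.
Species balance: n_F = 1 − X; n_D = 3 − 3X; n_G = 2X.
Summing: n_T = 4 − 2X.
With p_i = (n_i/n_T)P, Kp = p_G^2 / (p_F p_D^3).
This yields a degree-4 equation in X; solving on (0,1), X = 0.657.

X = 0.657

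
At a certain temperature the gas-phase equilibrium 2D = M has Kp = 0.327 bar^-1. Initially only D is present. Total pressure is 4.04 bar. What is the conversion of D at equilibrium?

Basis: 1 mol D initially; let X = conversion of D. Extent ξ = 0.5X.
Species balance: n_D = 1 − X; n_M = 0.5X.
n_T = Σnᵢ = 1 − 0.5X.
With p_i = (n_i/n_T)P, Kp = p_M / (p_D^2).
Equating to 0.327 bar^-1 and solving on 0 < X < 1: X = 0.601.

X = 0.601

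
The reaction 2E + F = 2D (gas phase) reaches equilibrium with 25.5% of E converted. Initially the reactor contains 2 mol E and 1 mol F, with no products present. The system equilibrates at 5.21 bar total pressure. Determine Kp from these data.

Kp = 0.0829 bar^-1

Let X = conversion of E (basis 2 mol E); extent of reaction ξ = X.
At extent ξ: n_E = 2 − 2X; n_F = 1 − X; n_D = 2X.
Summing: n_T = 3 − X.
At X = 0.255: n_E = 1.49, n_F = 0.745, n_D = 0.51, n_T = 2.75.
p_i = (n_i/n_T)·P. Kp = p_D^2 / (p_E^2 p_F) = 0.0829 bar^-1.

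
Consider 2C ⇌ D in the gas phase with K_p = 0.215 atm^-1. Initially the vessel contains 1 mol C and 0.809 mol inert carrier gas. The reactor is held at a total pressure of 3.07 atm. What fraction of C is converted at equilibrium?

Let X = conversion of C (basis 1 mol C); extent of reaction ξ = 0.5X.
Species balance: n_C = 1 − X; n_D = 0.5X; n_I = 0.809 (inert).
Total moles n_T = 1.81 − 0.5X.
Mole fractions y_i = n_i/n_T; K_p = p_D / (p_C^2) with p_i = y_i·P.
Setting this equal to 0.215 atm^-1 and taking the physical root (0 < X < 1) gives X = 0.346.

X = 0.346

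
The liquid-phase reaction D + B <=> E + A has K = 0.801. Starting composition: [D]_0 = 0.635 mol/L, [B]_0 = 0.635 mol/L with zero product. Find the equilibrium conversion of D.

X = 0.472

Let X = conversion of D; extent ξ = 0.635·X mol/L.
Concentrations: [D] = 0.635 − 0.635X; [B] = 0.635 − 0.635X; [E] = 0.635X; [A] = 0.635X.
K = [E] [A] / ([D] [B]).
Solving K = 0.801 for X ∈ (0,1): X = 0.472.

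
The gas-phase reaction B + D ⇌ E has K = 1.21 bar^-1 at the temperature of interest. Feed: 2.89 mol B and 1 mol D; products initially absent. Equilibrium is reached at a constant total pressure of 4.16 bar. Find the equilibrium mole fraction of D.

y_D = 0.073

Let X = conversion of D (basis 1 mol D); extent of reaction ξ = X.
Species balance: n_B = 2.89 − X; n_D = 1 − X; n_E = X.
Summing: n_T = 3.89 − X.
Mole fractions y_i = n_i/n_T; K = p_E / (p_B p_D) with p_i = y_i·P.
Setting this equal to 1.21 bar^-1 and taking the physical root (0 < X < 1) gives X = 0.774.
Then n_D = 0.226, n_T = 3.12, so y_D = 0.073.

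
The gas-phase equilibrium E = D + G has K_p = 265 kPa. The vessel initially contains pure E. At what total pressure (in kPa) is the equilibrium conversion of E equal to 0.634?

Let X = conversion of E (basis 1 mol E); extent of reaction ξ = X.
Moles: n_E = 1 − X; n_D = X; n_G = X.
Summing: n_T = 1 + X.
K_p = p_D p_G / (p_E) with p_i = (n_i/n_T)·P.
At X = 0.634: the mole-fraction product g(X) = Π y_i^ν_i = 0.6721. Since K_p = g(X)·P^{1}, P = (K_p/g)^(1/1) = (265/0.6721)^(1/1) = 394 kPa.

P = 394 kPa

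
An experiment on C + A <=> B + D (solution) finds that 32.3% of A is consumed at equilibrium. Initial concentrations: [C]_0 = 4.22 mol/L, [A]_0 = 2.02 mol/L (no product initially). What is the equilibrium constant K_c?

K_c = 0.0873

Let X = conversion of A.
Concentrations: [C] = 4.22 − 2.02X; [A] = 2.02 − 2.02X; [B] = 2.02X; [D] = 2.02X.
At X = 0.323: [C] = 3.57, [A] = 1.37, [B] = 0.652, [D] = 0.652.
K_c = [B] [D] / ([C] [A]) = 0.0873.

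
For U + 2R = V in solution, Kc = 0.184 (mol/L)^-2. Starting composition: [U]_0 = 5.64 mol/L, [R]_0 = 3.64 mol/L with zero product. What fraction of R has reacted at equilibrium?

Let X = conversion of R; extent ξ = 3.64X/2 mol/L.
Concentrations: [U] = 5.64 − 1.82X; [R] = 3.64 − 3.64X; [V] = 1.82X.
Kc = [V] / ([U] [R]^2).
This equals 0.184 at X = 0.665 (the root in 0 < X < 1).

X = 0.665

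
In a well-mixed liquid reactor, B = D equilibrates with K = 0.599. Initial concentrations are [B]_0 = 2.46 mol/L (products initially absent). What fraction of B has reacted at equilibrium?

X = 0.375

Let X = conversion of B; extent ξ = 2.46·X mol/L.
Concentrations: [B] = 2.46 − 2.46X; [D] = 2.46X.
K = [D] / ([B]).
Equating to 0.599: the physical root is X = 0.375.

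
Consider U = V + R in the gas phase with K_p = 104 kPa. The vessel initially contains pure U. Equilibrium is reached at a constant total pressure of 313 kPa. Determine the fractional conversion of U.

Let X = conversion of U (basis 1 mol U); extent of reaction ξ = X.
At extent ξ: n_U = 1 − X; n_V = X; n_R = X.
Total moles n_T = 1 + X.
With p_i = (n_i/n_T)P, K_p = p_V p_R / (p_U).
Substituting and setting equal to 104 kPa gives a polynomial in X; the root in (0,1) is X = 0.499.

X = 0.499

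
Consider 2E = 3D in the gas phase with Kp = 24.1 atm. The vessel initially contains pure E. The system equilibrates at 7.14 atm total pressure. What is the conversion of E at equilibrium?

X = 0.596

Let X = conversion of E (basis 1 mol E); extent of reaction ξ = 0.5X.
At extent ξ: n_E = 1 − X; n_D = 1.5X.
Summing: n_T = 1 + 0.5X.
y_i = n_i/n_T, p_i = y_i·P. Kp = p_D^3 / (p_E^2).
Equating to 24.1 atm and solving on 0 < X < 1: X = 0.596.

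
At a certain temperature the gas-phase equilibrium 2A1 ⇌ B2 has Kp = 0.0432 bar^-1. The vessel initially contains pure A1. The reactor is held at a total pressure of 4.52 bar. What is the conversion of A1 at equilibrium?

X = 0.251

Take 1 mol A1 as basis and let X be its fractional conversion, so ξ = 0.5X.
Moles: n_A1 = 1 − X; n_B2 = 0.5X.
n_T = Σnᵢ = 1 − 0.5X.
y_i = n_i/n_T, p_i = y_i·P. Kp = p_B2 / (p_A1^2).
Setting this equal to 0.0432 bar^-1 and taking the physical root (0 < X < 1) gives X = 0.251.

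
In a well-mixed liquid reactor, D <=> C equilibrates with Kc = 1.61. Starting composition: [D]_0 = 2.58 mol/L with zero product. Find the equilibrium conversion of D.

X = 0.617

Let X = conversion of D; extent ξ = 2.58·X mol/L.
Concentrations: [D] = 2.58 − 2.58X; [C] = 2.58X.
Kc = [C] / ([D]).
Setting equal to 1.61 and solving for X on (0,1) gives X = 0.617.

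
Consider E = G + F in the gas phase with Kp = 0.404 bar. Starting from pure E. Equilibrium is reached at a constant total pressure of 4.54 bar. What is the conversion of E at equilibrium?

Basis: 1 mol E initially; let X = conversion of E. Extent ξ = X.
Moles: n_E = 1 − X; n_G = X; n_F = X.
Summing: n_T = 1 + X.
Mole fractions y_i = n_i/n_T; Kp = p_G p_F / (p_E) with p_i = y_i·P.
Substituting and setting equal to 0.404 bar gives a polynomial in X; the root in (0,1) is X = 0.286.

X = 0.286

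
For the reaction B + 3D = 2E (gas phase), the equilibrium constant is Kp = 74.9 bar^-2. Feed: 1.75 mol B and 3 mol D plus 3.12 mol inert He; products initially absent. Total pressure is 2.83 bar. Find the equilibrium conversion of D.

X = 0.811

Basis: 3 mol D initially; let X = conversion of D. Extent ξ = X.
Mole table: n_B = 1.75 − X; n_D = 3 − 3X; n_E = 2X; n_I = 3.12 (inert).
n_T = Σnᵢ = 7.87 − 2X.
With p_i = (n_i/n_T)P, Kp = p_E^2 / (p_B p_D^3).
Setting this equal to 74.9 bar^-2 and taking the physical root (0 < X < 1) gives X = 0.811.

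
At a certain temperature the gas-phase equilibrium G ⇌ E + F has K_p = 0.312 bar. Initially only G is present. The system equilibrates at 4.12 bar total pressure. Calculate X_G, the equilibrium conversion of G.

Let X = conversion of G (basis 1 mol G); extent of reaction ξ = X.
Species balance: n_G = 1 − X; n_E = X; n_F = X.
Summing: n_T = 1 + X.
y_i = n_i/n_T, p_i = y_i·P. K_p = p_E p_F / (p_G).
Setting this equal to 0.312 bar and taking the physical root (0 < X < 1) gives X = 0.265.

X = 0.265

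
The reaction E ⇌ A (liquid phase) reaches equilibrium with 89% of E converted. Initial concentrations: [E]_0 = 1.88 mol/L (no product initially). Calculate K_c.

Let X = conversion of E.
Concentrations: [E] = 1.88 − 1.88X; [A] = 1.88X.
At X = 0.89: [E] = 0.207, [A] = 1.67.
K_c = [A] / ([E]) = 8.09.

K_c = 8.09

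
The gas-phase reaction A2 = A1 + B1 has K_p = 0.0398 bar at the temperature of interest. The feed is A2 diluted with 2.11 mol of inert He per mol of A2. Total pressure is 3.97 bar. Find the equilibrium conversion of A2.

Take 1 mol A2 as basis and let X be its fractional conversion, so ξ = X.
Moles: n_A2 = 1 − X; n_A1 = X; n_B1 = X; n_I = 2.11 (inert).
Summing: n_T = 3.11 + X.
y_i = n_i/n_T, p_i = y_i·P. K_p = p_A1 p_B1 / (p_A2).
This yields a degree-2 equation in X; solving on (0,1), X = 0.166.

X = 0.166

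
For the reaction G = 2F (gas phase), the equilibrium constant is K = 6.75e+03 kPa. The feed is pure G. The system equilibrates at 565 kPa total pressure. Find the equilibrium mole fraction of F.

y_F = 0.928

Basis: 1 mol G initially; let X = conversion of G. Extent ξ = X.
Moles: n_G = 1 − X; n_F = 2X.
Total moles n_T = 1 + X.
y_i = n_i/n_T, p_i = y_i·P. K = p_F^2 / (p_G).
This yields a degree-2 equation in X; solving on (0,1), X = 0.866.
Then n_F = 1.73, n_T = 1.87, so y_F = 0.928.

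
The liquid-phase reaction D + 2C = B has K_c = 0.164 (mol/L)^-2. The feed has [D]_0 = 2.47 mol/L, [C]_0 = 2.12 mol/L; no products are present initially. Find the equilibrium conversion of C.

Let X = conversion of C; extent ξ = 2.12X/2 mol/L.
Concentrations: [D] = 2.47 − 1.06X; [C] = 2.12 − 2.12X; [B] = 1.06X.
K_c = [B] / ([D] [C]^2).
Equating to 0.164 (mol/L)^-2: the physical root is X = 0.439.

X = 0.439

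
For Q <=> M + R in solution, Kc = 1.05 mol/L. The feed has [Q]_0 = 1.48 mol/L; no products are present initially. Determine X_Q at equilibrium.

Let X = conversion of Q; extent ξ = 1.48·X mol/L.
Concentrations: [Q] = 1.48 − 1.48X; [M] = 1.48X; [R] = 1.48X.
Kc = [M] [R] / ([Q]).
This equals 1.05 at X = 0.559 (the root in 0 < X < 1).

X = 0.559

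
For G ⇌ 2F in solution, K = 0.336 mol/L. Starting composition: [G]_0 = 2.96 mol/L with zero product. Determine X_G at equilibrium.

Let X = conversion of G; extent ξ = 2.96·X mol/L.
Concentrations: [G] = 2.96 − 2.96X; [F] = 5.92X.
K = [F]^2 / ([G]).
This equals 0.336 at X = 0.155 (the root in 0 < X < 1).

X = 0.155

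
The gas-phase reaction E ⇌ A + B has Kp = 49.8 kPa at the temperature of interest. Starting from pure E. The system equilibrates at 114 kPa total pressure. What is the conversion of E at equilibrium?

Let X = conversion of E (basis 1 mol E); extent of reaction ξ = X.
Moles: n_E = 1 − X; n_A = X; n_B = X.
Summing: n_T = 1 + X.
y_i = n_i/n_T, p_i = y_i·P. Kp = p_A p_B / (p_E).
Equating to 49.8 kPa and solving on 0 < X < 1: X = 0.551.

X = 0.551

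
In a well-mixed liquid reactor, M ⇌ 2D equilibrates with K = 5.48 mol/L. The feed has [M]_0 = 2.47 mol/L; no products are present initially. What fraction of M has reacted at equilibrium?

X = 0.517

Let X = conversion of M; extent ξ = 2.47·X mol/L.
Concentrations: [M] = 2.47 − 2.47X; [D] = 4.94X.
K = [D]^2 / ([M]).
This equals 5.48 at X = 0.517 (the root in 0 < X < 1).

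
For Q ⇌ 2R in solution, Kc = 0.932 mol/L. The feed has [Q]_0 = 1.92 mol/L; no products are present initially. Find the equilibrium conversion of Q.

Let X = conversion of Q; extent ξ = 1.92·X mol/L.
Concentrations: [Q] = 1.92 − 1.92X; [R] = 3.84X.
Kc = [R]^2 / ([Q]).
Setting equal to 0.932 and solving for X on (0,1) gives X = 0.293.

X = 0.293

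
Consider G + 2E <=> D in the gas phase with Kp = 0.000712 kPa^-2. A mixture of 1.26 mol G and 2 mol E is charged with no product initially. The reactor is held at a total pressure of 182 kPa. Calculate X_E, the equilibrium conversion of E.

X = 0.777

Take 2 mol E as basis and let X be its fractional conversion, so ξ = X.
Species balance: n_G = 1.26 − X; n_E = 2 − 2X; n_D = X.
n_T = Σnᵢ = 3.26 − 2X.
y_i = n_i/n_T, p_i = y_i·P. Kp = p_D / (p_G p_E^2).
Substituting and setting equal to 0.000712 kPa^-2 gives a polynomial in X; the root in (0,1) is X = 0.777.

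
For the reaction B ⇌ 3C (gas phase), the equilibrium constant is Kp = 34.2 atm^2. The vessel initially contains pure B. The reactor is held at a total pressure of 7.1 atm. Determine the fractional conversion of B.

Basis: 1 mol B initially; let X = conversion of B. Extent ξ = X.
Moles: n_B = 1 − X; n_C = 3X.
n_T = Σnᵢ = 1 + 2X.
Mole fractions y_i = n_i/n_T; Kp = p_C^3 / (p_B) with p_i = y_i·P.
Substituting and setting equal to 34.2 atm^2 gives a polynomial in X; the root in (0,1) is X = 0.363.

X = 0.363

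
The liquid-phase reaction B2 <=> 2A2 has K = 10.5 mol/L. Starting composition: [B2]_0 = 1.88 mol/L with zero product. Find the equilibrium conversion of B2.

X = 0.674

Let X = conversion of B2; extent ξ = 1.88·X mol/L.
Concentrations: [B2] = 1.88 − 1.88X; [A2] = 3.76X.
K = [A2]^2 / ([B2]).
Setting equal to 10.5 and solving for X on (0,1) gives X = 0.674.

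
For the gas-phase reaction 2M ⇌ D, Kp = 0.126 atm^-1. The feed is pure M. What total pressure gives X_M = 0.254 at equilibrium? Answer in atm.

P = 1.58 atm

Let X = conversion of M (basis 1 mol M); extent of reaction ξ = 0.5X.
At extent ξ: n_M = 1 − X; n_D = 0.5X.
n_T = Σnᵢ = 1 − 0.5X.
Kp = p_D / (p_M^2) with p_i = (n_i/n_T)·P.
At X = 0.254: the mole-fraction product g(X) = Π y_i^ν_i = 0.1992. Since Kp = g(X)·P^{-1}, P = (g/Kp)^(1/1) = (0.1992/0.126)^(1/1) = 1.58 atm.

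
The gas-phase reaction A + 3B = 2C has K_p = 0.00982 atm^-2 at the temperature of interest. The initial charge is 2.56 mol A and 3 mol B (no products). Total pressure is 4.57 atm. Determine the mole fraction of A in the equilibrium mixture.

Take 3 mol B as basis and let X be its fractional conversion, so ξ = X.
At extent ξ: n_A = 2.56 − X; n_B = 3 − 3X; n_C = 2X.
n_T = Σnᵢ = 5.56 − 2X.
y_i = n_i/n_T, p_i = y_i·P. K_p = p_C^2 / (p_A p_B^3).
Substituting and setting equal to 0.00982 atm^-2 gives a polynomial in X; the root in (0,1) is X = 0.236.
Then n_A = 2.32, n_T = 5.09, so y_A = 0.457.

y_A = 0.457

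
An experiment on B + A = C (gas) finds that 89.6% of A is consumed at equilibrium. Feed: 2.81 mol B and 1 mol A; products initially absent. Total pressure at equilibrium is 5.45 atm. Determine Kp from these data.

Kp = 2.41 atm^-1

Let X = conversion of A (basis 1 mol A); extent of reaction ξ = X.
At extent ξ: n_B = 2.81 − X; n_A = 1 − X; n_C = X.
Total moles n_T = 3.81 − X.
At X = 0.896: n_B = 1.91, n_A = 0.104, n_C = 0.896, n_T = 2.91.
p_i = (n_i/n_T)·P. Kp = p_C / (p_B p_A) = 2.41 atm^-1.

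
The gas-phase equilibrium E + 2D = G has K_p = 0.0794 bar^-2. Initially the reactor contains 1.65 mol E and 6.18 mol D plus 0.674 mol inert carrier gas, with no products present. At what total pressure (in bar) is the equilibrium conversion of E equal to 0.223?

P = 2.71 bar

Basis: 1.65 mol E initially; let X = conversion of E. Extent ξ = 1.65X.
At extent ξ: n_E = 1.65 − 1.65X; n_D = 6.18 − 3.3X; n_G = 1.65X; n_I = 0.674 (inert).
Total moles n_T = 8.5 − 3.3X.
K_p = p_G / (p_E p_D^2) with p_i = (n_i/n_T)·P.
At X = 0.223: the mole-fraction product g(X) = Π y_i^ν_i = 0.5843. Since K_p = g(X)·P^{-2}, P = (g/K_p)^(1/2) = (0.5843/0.0794)^(1/2) = 2.71 bar.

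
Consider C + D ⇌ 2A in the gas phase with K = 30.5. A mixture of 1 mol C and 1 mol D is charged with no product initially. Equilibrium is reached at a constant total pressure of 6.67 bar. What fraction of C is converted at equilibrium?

Basis: 1 mol C initially; let X = conversion of C. Extent ξ = X.
At extent ξ: n_C = 1 − X; n_D = 1 − X; n_A = 2X.
Total moles n_T = 2 (Δν = 0, constant).
y_i = n_i/n_T, p_i = y_i·P. K = p_A^2 / (p_C p_D).
Substituting and setting equal to 30.5 gives a polynomial in X; the root in (0,1) is X = 0.734.

X = 0.734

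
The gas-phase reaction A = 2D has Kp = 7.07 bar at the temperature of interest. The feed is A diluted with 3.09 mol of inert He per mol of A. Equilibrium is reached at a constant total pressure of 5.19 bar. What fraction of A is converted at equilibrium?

X = 0.700

Basis: 1 mol A initially; let X = conversion of A. Extent ξ = X.
Mole table: n_A = 1 − X; n_D = 2X; n_I = 3.09 (inert).
n_T = Σnᵢ = 4.09 + X.
y_i = n_i/n_T, p_i = y_i·P. Kp = p_D^2 / (p_A).
Setting this equal to 7.07 bar and taking the physical root (0 < X < 1) gives X = 0.700.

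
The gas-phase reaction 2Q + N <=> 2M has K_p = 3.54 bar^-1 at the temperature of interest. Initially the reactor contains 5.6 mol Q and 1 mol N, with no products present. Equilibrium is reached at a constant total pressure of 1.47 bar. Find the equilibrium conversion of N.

X = 0.814

Let X = conversion of N (basis 1 mol N); extent of reaction ξ = X.
Mole table: n_Q = 5.6 − 2X; n_N = 1 − X; n_M = 2X.
Total moles n_T = 6.6 − X.
With p_i = (n_i/n_T)P, K_p = p_M^2 / (p_Q^2 p_N).
Equating to 3.54 bar^-1 and solving on 0 < X < 1: X = 0.814.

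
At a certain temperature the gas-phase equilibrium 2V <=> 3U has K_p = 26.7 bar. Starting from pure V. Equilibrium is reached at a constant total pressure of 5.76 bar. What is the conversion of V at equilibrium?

Take 1 mol V as basis and let X be its fractional conversion, so ξ = 0.5X.
Species balance: n_V = 1 − X; n_U = 1.5X.
Summing: n_T = 1 + 0.5X.
Mole fractions y_i = n_i/n_T; K_p = p_U^3 / (p_V^2) with p_i = y_i·P.
Equating to 26.7 bar and solving on 0 < X < 1: X = 0.629.

X = 0.629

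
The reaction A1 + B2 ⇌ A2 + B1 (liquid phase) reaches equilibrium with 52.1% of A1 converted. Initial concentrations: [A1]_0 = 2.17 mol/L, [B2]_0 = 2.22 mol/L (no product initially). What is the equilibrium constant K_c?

Let X = conversion of A1.
Concentrations: [A1] = 2.17 − 2.17X; [B2] = 2.22 − 2.17X; [A2] = 2.17X; [B1] = 2.17X.
At X = 0.521: [A1] = 1.04, [B2] = 1.09, [A2] = 1.13, [B1] = 1.13.
K_c = [A2] [B1] / ([A1] [B2]) = 1.13.

K_c = 1.13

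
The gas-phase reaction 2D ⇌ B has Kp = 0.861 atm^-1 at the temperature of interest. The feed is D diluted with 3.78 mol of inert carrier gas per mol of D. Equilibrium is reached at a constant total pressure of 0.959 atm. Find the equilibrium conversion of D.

Let X = conversion of D (basis 1 mol D); extent of reaction ξ = 0.5X.
Mole table: n_D = 1 − X; n_B = 0.5X; n_I = 3.78 (inert).
Summing: n_T = 4.78 − 0.5X.
y_i = n_i/n_T, p_i = y_i·P. Kp = p_B / (p_D^2).
Equating to 0.861 atm^-1 and solving on 0 < X < 1: X = 0.217.

X = 0.217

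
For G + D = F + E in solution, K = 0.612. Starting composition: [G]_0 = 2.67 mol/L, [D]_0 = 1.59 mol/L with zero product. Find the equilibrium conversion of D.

Let X = conversion of D; extent ξ = 1.59·X mol/L.
Concentrations: [G] = 2.67 − 1.59X; [D] = 1.59 − 1.59X; [F] = 1.59X; [E] = 1.59X.
K = [F] [E] / ([G] [D]).
Solving K = 0.612 for X ∈ (0,1): X = 0.554.

X = 0.554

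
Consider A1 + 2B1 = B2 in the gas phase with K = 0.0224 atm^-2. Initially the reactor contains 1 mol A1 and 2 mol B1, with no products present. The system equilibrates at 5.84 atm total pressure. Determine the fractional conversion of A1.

X = 0.221

Basis: 1 mol A1 initially; let X = conversion of A1. Extent ξ = X.
Species balance: n_A1 = 1 − X; n_B1 = 2 − 2X; n_B2 = X.
Summing: n_T = 3 − 2X.
y_i = n_i/n_T, p_i = y_i·P. K = p_B2 / (p_A1 p_B1^2).
Setting this equal to 0.0224 atm^-2 and taking the physical root (0 < X < 1) gives X = 0.221.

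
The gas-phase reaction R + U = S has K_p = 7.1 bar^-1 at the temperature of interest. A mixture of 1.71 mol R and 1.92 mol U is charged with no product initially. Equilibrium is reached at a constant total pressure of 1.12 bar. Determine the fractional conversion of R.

Let X = conversion of R (basis 1.71 mol R); extent of reaction ξ = 1.71X.
Moles: n_R = 1.71 − 1.71X; n_U = 1.92 − 1.71X; n_S = 1.71X.
Total moles n_T = 3.63 − 1.71X.
Mole fractions y_i = n_i/n_T; K_p = p_S / (p_R p_U) with p_i = y_i·P.
This yields a degree-2 equation in X; solving on (0,1), X = 0.702.

X = 0.702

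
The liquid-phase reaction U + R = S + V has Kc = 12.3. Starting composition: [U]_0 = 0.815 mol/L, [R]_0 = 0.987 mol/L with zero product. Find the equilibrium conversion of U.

Let X = conversion of U; extent ξ = 0.815·X mol/L.
Concentrations: [U] = 0.815 − 0.815X; [R] = 0.987 − 0.815X; [S] = 0.815X; [V] = 0.815X.
Kc = [S] [V] / ([U] [R]).
This equals 12.3 at X = 0.843 (the root in 0 < X < 1).

X = 0.843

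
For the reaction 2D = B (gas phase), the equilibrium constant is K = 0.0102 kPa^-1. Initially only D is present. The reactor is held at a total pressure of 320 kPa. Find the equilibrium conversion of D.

X = 0.733

Take 1 mol D as basis and let X be its fractional conversion, so ξ = 0.5X.
Mole table: n_D = 1 − X; n_B = 0.5X.
Summing: n_T = 1 − 0.5X.
Mole fractions y_i = n_i/n_T; K = p_B / (p_D^2) with p_i = y_i·P.
Setting this equal to 0.0102 kPa^-1 and taking the physical root (0 < X < 1) gives X = 0.733.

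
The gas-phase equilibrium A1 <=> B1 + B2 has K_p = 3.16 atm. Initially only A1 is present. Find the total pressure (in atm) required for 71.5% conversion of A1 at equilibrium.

Let X = conversion of A1 (basis 1 mol A1); extent of reaction ξ = X.
Species balance: n_A1 = 1 − X; n_B1 = X; n_B2 = X.
Summing: n_T = 1 + X.
K_p = p_B1 p_B2 / (p_A1) with p_i = (n_i/n_T)·P.
At X = 0.715: the mole-fraction product g(X) = Π y_i^ν_i = 1.046. Since K_p = g(X)·P^{1}, P = (K_p/g)^(1/1) = (3.16/1.046)^(1/1) = 3.02 atm.

P = 3.02 atm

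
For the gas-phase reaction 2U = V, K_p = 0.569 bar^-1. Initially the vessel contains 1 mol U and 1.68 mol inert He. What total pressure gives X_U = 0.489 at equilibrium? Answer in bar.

Basis: 1 mol U initially; let X = conversion of U. Extent ξ = 0.5X.
Mole table: n_U = 1 − X; n_V = 0.5X; n_I = 1.68 (inert).
Total moles n_T = 2.68 − 0.5X.
K_p = p_V / (p_U^2) with p_i = (n_i/n_T)·P.
At X = 0.489: the mole-fraction product g(X) = Π y_i^ν_i = 2.28. Since K_p = g(X)·P^{-1}, P = (g/K_p)^(1/1) = (2.28/0.569)^(1/1) = 4.01 bar.

P = 4.01 bar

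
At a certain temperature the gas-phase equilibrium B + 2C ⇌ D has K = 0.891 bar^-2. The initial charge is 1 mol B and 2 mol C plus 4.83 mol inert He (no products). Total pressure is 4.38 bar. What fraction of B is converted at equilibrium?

X = 0.358

Take 1 mol B as basis and let X be its fractional conversion, so ξ = X.
Mole table: n_B = 1 − X; n_C = 2 − 2X; n_D = X; n_I = 4.83 (inert).
n_T = Σnᵢ = 7.83 − 2X.
With p_i = (n_i/n_T)P, K = p_D / (p_B p_C^2).
This yields a degree-3 equation in X; solving on (0,1), X = 0.358.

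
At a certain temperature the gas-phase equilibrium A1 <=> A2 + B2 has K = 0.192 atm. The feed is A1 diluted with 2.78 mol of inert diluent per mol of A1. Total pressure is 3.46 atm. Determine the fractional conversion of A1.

Let X = conversion of A1 (basis 1 mol A1); extent of reaction ξ = X.
Moles: n_A1 = 1 − X; n_A2 = X; n_B2 = X; n_I = 2.78 (inert).
n_T = Σnᵢ = 3.78 + X.
Mole fractions y_i = n_i/n_T; K = p_A2 p_B2 / (p_A1) with p_i = y_i·P.
Setting this equal to 0.192 atm and taking the physical root (0 < X < 1) gives X = 0.379.

X = 0.379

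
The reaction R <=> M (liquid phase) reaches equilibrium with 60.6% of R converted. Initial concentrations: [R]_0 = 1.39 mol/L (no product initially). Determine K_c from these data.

K_c = 1.54

Let X = conversion of R.
Concentrations: [R] = 1.39 − 1.39X; [M] = 1.39X.
At X = 0.606: [R] = 0.548, [M] = 0.842.
K_c = [M] / ([R]) = 1.54.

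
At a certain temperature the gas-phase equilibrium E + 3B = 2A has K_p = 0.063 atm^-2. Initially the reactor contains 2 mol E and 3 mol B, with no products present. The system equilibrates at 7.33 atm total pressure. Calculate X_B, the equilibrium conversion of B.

Basis: 3 mol B initially; let X = conversion of B. Extent ξ = X.
Species balance: n_E = 2 − X; n_B = 3 − 3X; n_A = 2X.
n_T = Σnᵢ = 5 − 2X.
With p_i = (n_i/n_T)P, K_p = p_A^2 / (p_E p_B^3).
This yields a degree-4 equation in X; solving on (0,1), X = 0.507.

X = 0.507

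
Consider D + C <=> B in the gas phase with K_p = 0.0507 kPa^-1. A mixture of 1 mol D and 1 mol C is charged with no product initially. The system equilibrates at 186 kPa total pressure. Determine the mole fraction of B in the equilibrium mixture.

y_B = 0.527

Let X = conversion of D (basis 1 mol D); extent of reaction ξ = X.
Mole table: n_D = 1 − X; n_C = 1 − X; n_B = X.
n_T = Σnᵢ = 2 − X.
y_i = n_i/n_T, p_i = y_i·P. K_p = p_B / (p_D p_C).
This yields a degree-2 equation in X; solving on (0,1), X = 0.690.
Then n_B = 0.69, n_T = 1.31, so y_B = 0.527.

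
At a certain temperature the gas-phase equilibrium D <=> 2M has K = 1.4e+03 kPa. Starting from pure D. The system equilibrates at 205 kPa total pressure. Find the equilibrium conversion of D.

X = 0.794

Let X = conversion of D (basis 1 mol D); extent of reaction ξ = X.
Species balance: n_D = 1 − X; n_M = 2X.
Total moles n_T = 1 + X.
y_i = n_i/n_T, p_i = y_i·P. K = p_M^2 / (p_D).
This yields a degree-2 equation in X; solving on (0,1), X = 0.794.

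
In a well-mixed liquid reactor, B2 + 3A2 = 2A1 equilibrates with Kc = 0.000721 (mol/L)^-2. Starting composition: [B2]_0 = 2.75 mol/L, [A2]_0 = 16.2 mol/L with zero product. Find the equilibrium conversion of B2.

Let X = conversion of B2; extent ξ = 2.75·X mol/L.
Concentrations: [B2] = 2.75 − 2.75X; [A2] = 16.2 − 8.25X; [A1] = 5.5X.
Kc = [A1]^2 / ([B2] [A2]^3).
Setting equal to 0.000721 and solving for X on (0,1) gives X = 0.329.

X = 0.329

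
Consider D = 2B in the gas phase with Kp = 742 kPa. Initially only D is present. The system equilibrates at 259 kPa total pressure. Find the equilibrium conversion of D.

X = 0.646

Basis: 1 mol D initially; let X = conversion of D. Extent ξ = X.
At extent ξ: n_D = 1 − X; n_B = 2X.
n_T = Σnᵢ = 1 + X.
y_i = n_i/n_T, p_i = y_i·P. Kp = p_B^2 / (p_D).
Substituting and setting equal to 742 kPa gives a polynomial in X; the root in (0,1) is X = 0.646.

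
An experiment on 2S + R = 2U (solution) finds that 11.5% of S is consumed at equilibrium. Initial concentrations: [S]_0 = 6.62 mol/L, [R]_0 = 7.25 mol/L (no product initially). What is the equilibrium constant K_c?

K_c = 0.00246 L/mol

Let X = conversion of S.
Concentrations: [S] = 6.62 − 6.62X; [R] = 7.25 − 3.31X; [U] = 6.62X.
At X = 0.115: [S] = 5.86, [R] = 6.87, [U] = 0.761.
K_c = [U]^2 / ([S]^2 [R]) = 0.00246 L/mol.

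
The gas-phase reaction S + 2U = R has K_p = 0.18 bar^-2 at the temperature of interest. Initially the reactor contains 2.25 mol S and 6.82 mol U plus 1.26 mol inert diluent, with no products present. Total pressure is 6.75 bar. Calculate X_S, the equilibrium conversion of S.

Let X = conversion of S (basis 2.25 mol S); extent of reaction ξ = 2.25X.
Species balance: n_S = 2.25 − 2.25X; n_U = 6.82 − 4.5X; n_R = 2.25X; n_I = 1.26 (inert).
Total moles n_T = 10.3 − 4.5X.
With p_i = (n_i/n_T)P, K_p = p_R / (p_S p_U^2).
This yields a degree-3 equation in X; solving on (0,1), X = 0.686.

X = 0.686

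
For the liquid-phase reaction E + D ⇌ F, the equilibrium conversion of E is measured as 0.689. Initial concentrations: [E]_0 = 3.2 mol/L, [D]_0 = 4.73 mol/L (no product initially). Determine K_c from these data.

K_c = 0.877 L/mol

Let X = conversion of E.
Concentrations: [E] = 3.2 − 3.2X; [D] = 4.73 − 3.2X; [F] = 3.2X.
At X = 0.689: [E] = 0.995, [D] = 2.53, [F] = 2.2.
K_c = [F] / ([E] [D]) = 0.877 L/mol.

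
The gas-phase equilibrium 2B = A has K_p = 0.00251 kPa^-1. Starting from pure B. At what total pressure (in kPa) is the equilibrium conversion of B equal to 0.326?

P = 120 kPa

Let X = conversion of B (basis 1 mol B); extent of reaction ξ = 0.5X.
Moles: n_B = 1 − X; n_A = 0.5X.
Summing: n_T = 1 − 0.5X.
K_p = p_A / (p_B^2) with p_i = (n_i/n_T)·P.
At X = 0.326: the mole-fraction product g(X) = Π y_i^ν_i = 0.3003. Since K_p = g(X)·P^{-1}, P = (g/K_p)^(1/1) = (0.3003/0.00251)^(1/1) = 120 kPa.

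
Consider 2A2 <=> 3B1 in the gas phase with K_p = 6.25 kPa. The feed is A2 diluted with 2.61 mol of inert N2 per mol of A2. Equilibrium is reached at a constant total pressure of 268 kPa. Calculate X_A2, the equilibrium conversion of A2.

Let X = conversion of A2 (basis 1 mol A2); extent of reaction ξ = 0.5X.
Mole table: n_A2 = 1 − X; n_B1 = 1.5X; n_I = 2.61 (inert).
Summing: n_T = 3.61 + 0.5X.
Mole fractions y_i = n_i/n_T; K_p = p_B1^3 / (p_A2^2) with p_i = y_i·P.
Substituting and setting equal to 6.25 kPa gives a polynomial in X; the root in (0,1) is X = 0.245.

X = 0.245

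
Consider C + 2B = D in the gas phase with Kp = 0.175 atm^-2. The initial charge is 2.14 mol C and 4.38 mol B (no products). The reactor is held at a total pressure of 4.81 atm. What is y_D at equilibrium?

y_D = 0.251

Take 2.14 mol C as basis and let X be its fractional conversion, so ξ = 2.14X.
At extent ξ: n_C = 2.14 − 2.14X; n_B = 4.38 − 4.28X; n_D = 2.14X.
n_T = Σnᵢ = 6.52 − 4.28X.
y_i = n_i/n_T, p_i = y_i·P. Kp = p_D / (p_C p_B^2).
Setting this equal to 0.175 atm^-2 and taking the physical root (0 < X < 1) gives X = 0.510.
Then n_D = 1.09, n_T = 4.34, so y_D = 0.251.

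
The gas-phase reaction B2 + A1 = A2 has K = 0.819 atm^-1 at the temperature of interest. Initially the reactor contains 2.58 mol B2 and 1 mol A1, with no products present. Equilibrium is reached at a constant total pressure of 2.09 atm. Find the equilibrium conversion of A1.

Let X = conversion of A1 (basis 1 mol A1); extent of reaction ξ = X.
At extent ξ: n_B2 = 2.58 − X; n_A1 = 1 − X; n_A2 = X.
n_T = Σnᵢ = 3.58 − X.
y_i = n_i/n_T, p_i = y_i·P. K = p_A2 / (p_B2 p_A1).
Equating to 0.819 atm^-1 and solving on 0 < X < 1: X = 0.535.

X = 0.535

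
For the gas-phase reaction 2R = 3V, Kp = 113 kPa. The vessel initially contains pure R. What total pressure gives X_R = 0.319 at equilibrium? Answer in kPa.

P = 555 kPa

Basis: 1 mol R initially; let X = conversion of R. Extent ξ = 0.5X.
At extent ξ: n_R = 1 − X; n_V = 1.5X.
Total moles n_T = 1 + 0.5X.
Kp = p_V^3 / (p_R^2) with p_i = (n_i/n_T)·P.
At X = 0.319: the mole-fraction product g(X) = Π y_i^ν_i = 0.2037. Since Kp = g(X)·P^{1}, P = (Kp/g)^(1/1) = (113/0.2037)^(1/1) = 555 kPa.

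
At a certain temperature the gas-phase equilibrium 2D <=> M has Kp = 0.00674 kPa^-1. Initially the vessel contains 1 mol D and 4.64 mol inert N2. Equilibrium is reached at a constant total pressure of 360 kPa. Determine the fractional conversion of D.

X = 0.362

Let X = conversion of D (basis 1 mol D); extent of reaction ξ = 0.5X.
Moles: n_D = 1 − X; n_M = 0.5X; n_I = 4.64 (inert).
Total moles n_T = 5.64 − 0.5X.
Mole fractions y_i = n_i/n_T; Kp = p_M / (p_D^2) with p_i = y_i·P.
Substituting and setting equal to 0.00674 kPa^-1 gives a polynomial in X; the root in (0,1) is X = 0.362.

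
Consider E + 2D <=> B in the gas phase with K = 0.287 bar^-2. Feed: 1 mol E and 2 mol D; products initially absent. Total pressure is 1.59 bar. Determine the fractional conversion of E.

Basis: 1 mol E initially; let X = conversion of E. Extent ξ = X.
At extent ξ: n_E = 1 − X; n_D = 2 − 2X; n_B = X.
Total moles n_T = 3 − 2X.
Mole fractions y_i = n_i/n_T; K = p_B / (p_E p_D^2) with p_i = y_i·P.
This yields a degree-3 equation in X; solving on (0,1), X = 0.213.

X = 0.213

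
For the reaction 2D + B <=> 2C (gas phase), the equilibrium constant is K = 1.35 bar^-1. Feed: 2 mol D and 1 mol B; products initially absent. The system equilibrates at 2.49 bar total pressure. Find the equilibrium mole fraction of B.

y_B = 0.213

Basis: 2 mol D initially; let X = conversion of D. Extent ξ = X.
Mole table: n_D = 2 − 2X; n_B = 1 − X; n_C = 2X.
n_T = Σnᵢ = 3 − X.
y_i = n_i/n_T, p_i = y_i·P. K = p_C^2 / (p_D^2 p_B).
Equating to 1.35 bar^-1 and solving on 0 < X < 1: X = 0.458.
Then n_B = 0.542, n_T = 2.54, so y_B = 0.213.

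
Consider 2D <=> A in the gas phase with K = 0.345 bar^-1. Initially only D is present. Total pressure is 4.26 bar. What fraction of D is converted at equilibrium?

X = 0.619

Take 1 mol D as basis and let X be its fractional conversion, so ξ = 0.5X.
Species balance: n_D = 1 − X; n_A = 0.5X.
Total moles n_T = 1 − 0.5X.
y_i = n_i/n_T, p_i = y_i·P. K = p_A / (p_D^2).
Setting this equal to 0.345 bar^-1 and taking the physical root (0 < X < 1) gives X = 0.619.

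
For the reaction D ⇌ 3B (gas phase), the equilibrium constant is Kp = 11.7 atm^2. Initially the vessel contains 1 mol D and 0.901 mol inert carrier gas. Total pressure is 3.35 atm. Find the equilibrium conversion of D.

Let X = conversion of D (basis 1 mol D); extent of reaction ξ = X.
Mole table: n_D = 1 − X; n_B = 3X; n_I = 0.901 (inert).
Summing: n_T = 1.9 + 2X.
Mole fractions y_i = n_i/n_T; Kp = p_B^3 / (p_D) with p_i = y_i·P.
Setting this equal to 11.7 atm^2 and taking the physical root (0 < X < 1) gives X = 0.540.

X = 0.540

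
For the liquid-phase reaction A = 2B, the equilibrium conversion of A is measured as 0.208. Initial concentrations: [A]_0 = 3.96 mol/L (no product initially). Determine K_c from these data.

K_c = 0.865 mol/L

Let X = conversion of A.
Concentrations: [A] = 3.96 − 3.96X; [B] = 7.92X.
At X = 0.208: [A] = 3.14, [B] = 1.65.
K_c = [B]^2 / ([A]) = 0.865 mol/L.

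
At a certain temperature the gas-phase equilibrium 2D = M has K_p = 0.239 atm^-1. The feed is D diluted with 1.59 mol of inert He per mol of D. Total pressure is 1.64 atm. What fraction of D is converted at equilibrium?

Take 1 mol D as basis and let X be its fractional conversion, so ξ = 0.5X.
At extent ξ: n_D = 1 − X; n_M = 0.5X; n_I = 1.59 (inert).
Summing: n_T = 2.59 − 0.5X.
With p_i = (n_i/n_T)P, K_p = p_M / (p_D^2).
Setting this equal to 0.239 atm^-1 and taking the physical root (0 < X < 1) gives X = 0.201.

X = 0.201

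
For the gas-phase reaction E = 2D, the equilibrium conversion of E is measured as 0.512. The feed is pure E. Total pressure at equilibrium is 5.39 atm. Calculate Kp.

Kp = 7.66 atm

Take 1 mol E as basis and let X be its fractional conversion, so ξ = X.
Mole table: n_E = 1 − X; n_D = 2X.
n_T = Σnᵢ = 1 + X.
At X = 0.512: n_E = 0.488, n_D = 1.02, n_T = 1.51.
p_i = (n_i/n_T)·P. Kp = p_D^2 / (p_E) = 7.66 atm.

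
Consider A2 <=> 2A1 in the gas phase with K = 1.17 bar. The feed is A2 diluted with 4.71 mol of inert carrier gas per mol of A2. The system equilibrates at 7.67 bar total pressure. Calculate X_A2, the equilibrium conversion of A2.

Basis: 1 mol A2 initially; let X = conversion of A2. Extent ξ = X.
Species balance: n_A2 = 1 − X; n_A1 = 2X; n_I = 4.71 (inert).
n_T = Σnᵢ = 5.71 + X.
With p_i = (n_i/n_T)P, K = p_A1^2 / (p_A2).
Substituting and setting equal to 1.17 bar gives a polynomial in X; the root in (0,1) is X = 0.380.

X = 0.380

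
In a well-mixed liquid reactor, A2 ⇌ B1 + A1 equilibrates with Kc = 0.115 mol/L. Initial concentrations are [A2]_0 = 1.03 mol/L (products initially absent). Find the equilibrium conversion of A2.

Let X = conversion of A2; extent ξ = 1.03·X mol/L.
Concentrations: [A2] = 1.03 − 1.03X; [B1] = 1.03X; [A1] = 1.03X.
Kc = [B1] [A1] / ([A2]).
This equals 0.115 at X = 0.283 (the root in 0 < X < 1).

X = 0.283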